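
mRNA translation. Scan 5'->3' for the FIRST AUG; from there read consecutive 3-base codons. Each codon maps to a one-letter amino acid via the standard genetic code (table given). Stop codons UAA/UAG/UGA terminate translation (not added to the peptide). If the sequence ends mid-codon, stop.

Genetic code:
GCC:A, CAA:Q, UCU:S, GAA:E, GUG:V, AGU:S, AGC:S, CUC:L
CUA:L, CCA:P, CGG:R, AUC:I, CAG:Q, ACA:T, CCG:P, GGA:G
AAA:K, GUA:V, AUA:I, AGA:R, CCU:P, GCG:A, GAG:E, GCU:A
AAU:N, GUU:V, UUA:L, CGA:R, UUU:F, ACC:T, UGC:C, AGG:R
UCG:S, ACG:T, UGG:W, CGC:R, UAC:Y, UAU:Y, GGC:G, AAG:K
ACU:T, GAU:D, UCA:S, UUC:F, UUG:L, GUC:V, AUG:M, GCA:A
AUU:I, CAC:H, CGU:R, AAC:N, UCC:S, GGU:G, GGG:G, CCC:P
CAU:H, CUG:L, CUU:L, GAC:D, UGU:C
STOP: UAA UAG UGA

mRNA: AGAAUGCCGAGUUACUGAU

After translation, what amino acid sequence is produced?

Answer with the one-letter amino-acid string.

Answer: MPSY

Derivation:
start AUG at pos 3
pos 3: AUG -> M; peptide=M
pos 6: CCG -> P; peptide=MP
pos 9: AGU -> S; peptide=MPS
pos 12: UAC -> Y; peptide=MPSY
pos 15: UGA -> STOP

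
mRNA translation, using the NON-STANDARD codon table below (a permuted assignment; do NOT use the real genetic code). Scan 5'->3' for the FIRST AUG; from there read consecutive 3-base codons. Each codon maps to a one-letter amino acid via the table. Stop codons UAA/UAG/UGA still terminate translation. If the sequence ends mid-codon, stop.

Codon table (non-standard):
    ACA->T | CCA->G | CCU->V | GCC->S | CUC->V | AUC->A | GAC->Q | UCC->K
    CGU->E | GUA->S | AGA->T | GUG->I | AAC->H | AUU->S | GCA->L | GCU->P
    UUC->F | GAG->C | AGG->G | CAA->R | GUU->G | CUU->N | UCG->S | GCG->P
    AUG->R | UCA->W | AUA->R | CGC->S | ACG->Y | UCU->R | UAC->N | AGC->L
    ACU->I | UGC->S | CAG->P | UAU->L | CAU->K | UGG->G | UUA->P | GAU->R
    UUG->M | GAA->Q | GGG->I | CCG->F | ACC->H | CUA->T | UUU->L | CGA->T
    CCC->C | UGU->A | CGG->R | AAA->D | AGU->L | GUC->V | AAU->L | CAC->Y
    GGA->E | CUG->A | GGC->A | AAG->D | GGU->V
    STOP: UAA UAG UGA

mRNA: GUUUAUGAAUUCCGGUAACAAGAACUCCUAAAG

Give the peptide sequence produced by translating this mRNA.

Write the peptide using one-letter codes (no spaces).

start AUG at pos 4
pos 4: AUG -> R; peptide=R
pos 7: AAU -> L; peptide=RL
pos 10: UCC -> K; peptide=RLK
pos 13: GGU -> V; peptide=RLKV
pos 16: AAC -> H; peptide=RLKVH
pos 19: AAG -> D; peptide=RLKVHD
pos 22: AAC -> H; peptide=RLKVHDH
pos 25: UCC -> K; peptide=RLKVHDHK
pos 28: UAA -> STOP

Answer: RLKVHDHK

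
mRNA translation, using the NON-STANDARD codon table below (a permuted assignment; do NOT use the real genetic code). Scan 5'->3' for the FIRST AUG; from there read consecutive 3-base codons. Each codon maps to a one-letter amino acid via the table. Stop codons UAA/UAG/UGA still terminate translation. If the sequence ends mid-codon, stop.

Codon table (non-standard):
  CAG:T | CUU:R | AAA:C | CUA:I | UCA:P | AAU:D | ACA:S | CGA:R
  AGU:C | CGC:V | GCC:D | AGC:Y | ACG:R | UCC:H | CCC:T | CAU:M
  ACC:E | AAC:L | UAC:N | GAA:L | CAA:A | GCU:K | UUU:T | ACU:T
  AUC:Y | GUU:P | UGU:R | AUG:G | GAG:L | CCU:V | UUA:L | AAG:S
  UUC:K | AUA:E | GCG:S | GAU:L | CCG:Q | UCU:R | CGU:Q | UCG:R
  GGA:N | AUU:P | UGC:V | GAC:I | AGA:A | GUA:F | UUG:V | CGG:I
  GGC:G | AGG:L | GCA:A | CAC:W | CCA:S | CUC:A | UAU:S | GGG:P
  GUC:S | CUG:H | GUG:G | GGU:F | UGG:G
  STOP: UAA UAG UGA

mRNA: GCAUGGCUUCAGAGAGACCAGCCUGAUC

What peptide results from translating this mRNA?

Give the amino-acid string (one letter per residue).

Answer: GKPLASD

Derivation:
start AUG at pos 2
pos 2: AUG -> G; peptide=G
pos 5: GCU -> K; peptide=GK
pos 8: UCA -> P; peptide=GKP
pos 11: GAG -> L; peptide=GKPL
pos 14: AGA -> A; peptide=GKPLA
pos 17: CCA -> S; peptide=GKPLAS
pos 20: GCC -> D; peptide=GKPLASD
pos 23: UGA -> STOP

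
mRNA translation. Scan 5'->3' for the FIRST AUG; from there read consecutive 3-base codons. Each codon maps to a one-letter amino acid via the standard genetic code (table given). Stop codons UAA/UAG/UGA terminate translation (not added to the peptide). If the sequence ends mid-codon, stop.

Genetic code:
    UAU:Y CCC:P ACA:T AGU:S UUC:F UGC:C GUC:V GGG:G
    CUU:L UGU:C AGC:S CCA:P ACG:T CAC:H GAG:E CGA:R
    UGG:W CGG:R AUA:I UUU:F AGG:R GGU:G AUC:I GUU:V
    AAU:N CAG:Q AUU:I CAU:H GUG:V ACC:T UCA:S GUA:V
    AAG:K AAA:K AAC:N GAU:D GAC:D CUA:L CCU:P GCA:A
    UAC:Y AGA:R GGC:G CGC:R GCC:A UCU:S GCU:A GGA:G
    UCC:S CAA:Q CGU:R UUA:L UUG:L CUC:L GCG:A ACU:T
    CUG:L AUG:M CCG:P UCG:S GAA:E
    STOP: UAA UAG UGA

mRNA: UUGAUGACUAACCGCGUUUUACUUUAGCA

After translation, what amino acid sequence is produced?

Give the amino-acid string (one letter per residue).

start AUG at pos 3
pos 3: AUG -> M; peptide=M
pos 6: ACU -> T; peptide=MT
pos 9: AAC -> N; peptide=MTN
pos 12: CGC -> R; peptide=MTNR
pos 15: GUU -> V; peptide=MTNRV
pos 18: UUA -> L; peptide=MTNRVL
pos 21: CUU -> L; peptide=MTNRVLL
pos 24: UAG -> STOP

Answer: MTNRVLL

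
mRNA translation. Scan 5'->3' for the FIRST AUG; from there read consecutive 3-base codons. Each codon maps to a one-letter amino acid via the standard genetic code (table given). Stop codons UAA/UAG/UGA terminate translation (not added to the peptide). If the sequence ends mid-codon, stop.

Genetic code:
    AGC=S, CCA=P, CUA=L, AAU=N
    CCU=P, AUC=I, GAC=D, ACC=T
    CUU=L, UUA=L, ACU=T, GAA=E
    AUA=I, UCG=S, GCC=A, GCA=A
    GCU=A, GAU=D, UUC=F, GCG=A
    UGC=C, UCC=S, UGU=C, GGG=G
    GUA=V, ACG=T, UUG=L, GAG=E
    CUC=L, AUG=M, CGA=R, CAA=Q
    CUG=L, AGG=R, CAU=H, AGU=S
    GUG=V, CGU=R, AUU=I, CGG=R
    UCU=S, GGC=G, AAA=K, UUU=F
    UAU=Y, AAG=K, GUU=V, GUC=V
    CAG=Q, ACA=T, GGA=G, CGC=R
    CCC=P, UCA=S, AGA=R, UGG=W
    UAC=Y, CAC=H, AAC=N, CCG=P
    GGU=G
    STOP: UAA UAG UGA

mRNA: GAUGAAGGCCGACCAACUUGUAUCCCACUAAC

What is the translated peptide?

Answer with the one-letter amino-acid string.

start AUG at pos 1
pos 1: AUG -> M; peptide=M
pos 4: AAG -> K; peptide=MK
pos 7: GCC -> A; peptide=MKA
pos 10: GAC -> D; peptide=MKAD
pos 13: CAA -> Q; peptide=MKADQ
pos 16: CUU -> L; peptide=MKADQL
pos 19: GUA -> V; peptide=MKADQLV
pos 22: UCC -> S; peptide=MKADQLVS
pos 25: CAC -> H; peptide=MKADQLVSH
pos 28: UAA -> STOP

Answer: MKADQLVSH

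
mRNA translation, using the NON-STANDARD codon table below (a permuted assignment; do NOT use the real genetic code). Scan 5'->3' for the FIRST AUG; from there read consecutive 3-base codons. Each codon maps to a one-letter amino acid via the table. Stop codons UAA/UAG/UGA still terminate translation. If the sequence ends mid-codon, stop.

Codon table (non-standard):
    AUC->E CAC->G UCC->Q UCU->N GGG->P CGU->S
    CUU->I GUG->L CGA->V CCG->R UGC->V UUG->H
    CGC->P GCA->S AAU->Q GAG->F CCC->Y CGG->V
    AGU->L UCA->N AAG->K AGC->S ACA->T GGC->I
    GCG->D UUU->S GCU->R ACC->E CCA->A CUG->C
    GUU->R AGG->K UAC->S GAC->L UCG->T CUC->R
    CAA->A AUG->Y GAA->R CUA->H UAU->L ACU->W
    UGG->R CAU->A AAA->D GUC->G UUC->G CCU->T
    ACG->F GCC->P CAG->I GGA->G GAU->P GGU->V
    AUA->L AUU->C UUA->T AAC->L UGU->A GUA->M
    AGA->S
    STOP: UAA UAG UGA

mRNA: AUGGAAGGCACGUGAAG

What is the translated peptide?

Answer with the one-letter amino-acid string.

start AUG at pos 0
pos 0: AUG -> Y; peptide=Y
pos 3: GAA -> R; peptide=YR
pos 6: GGC -> I; peptide=YRI
pos 9: ACG -> F; peptide=YRIF
pos 12: UGA -> STOP

Answer: YRIF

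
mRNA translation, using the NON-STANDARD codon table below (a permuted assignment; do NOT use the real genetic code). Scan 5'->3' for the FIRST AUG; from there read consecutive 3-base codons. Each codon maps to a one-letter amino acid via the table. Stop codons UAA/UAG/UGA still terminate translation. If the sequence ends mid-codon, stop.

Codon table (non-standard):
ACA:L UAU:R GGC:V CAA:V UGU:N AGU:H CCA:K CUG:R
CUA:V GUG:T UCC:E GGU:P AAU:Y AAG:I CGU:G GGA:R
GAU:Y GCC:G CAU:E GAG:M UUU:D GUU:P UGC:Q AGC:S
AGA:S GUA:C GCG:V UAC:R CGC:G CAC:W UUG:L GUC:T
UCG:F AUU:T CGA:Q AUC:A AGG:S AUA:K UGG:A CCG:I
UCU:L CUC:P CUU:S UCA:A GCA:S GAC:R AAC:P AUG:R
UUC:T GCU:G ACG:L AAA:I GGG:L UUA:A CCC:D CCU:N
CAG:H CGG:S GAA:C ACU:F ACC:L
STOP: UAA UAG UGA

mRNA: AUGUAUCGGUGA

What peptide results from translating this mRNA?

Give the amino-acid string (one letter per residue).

start AUG at pos 0
pos 0: AUG -> R; peptide=R
pos 3: UAU -> R; peptide=RR
pos 6: CGG -> S; peptide=RRS
pos 9: UGA -> STOP

Answer: RRS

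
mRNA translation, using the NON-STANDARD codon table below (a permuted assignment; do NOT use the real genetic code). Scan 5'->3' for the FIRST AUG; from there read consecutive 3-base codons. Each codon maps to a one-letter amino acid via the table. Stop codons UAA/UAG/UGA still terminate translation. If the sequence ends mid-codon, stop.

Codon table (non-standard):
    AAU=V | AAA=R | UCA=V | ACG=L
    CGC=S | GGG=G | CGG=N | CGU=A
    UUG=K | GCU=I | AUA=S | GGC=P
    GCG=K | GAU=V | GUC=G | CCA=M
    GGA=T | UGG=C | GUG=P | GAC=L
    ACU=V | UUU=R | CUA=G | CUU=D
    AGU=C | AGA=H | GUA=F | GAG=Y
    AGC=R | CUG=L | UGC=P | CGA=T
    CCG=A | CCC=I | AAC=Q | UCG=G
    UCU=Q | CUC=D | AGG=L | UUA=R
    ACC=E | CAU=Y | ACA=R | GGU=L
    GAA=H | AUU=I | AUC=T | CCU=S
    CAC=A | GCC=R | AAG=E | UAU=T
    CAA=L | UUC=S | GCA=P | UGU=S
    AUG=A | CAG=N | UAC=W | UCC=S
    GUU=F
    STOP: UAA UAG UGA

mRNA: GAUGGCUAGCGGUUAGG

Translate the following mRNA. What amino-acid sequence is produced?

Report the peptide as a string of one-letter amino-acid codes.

start AUG at pos 1
pos 1: AUG -> A; peptide=A
pos 4: GCU -> I; peptide=AI
pos 7: AGC -> R; peptide=AIR
pos 10: GGU -> L; peptide=AIRL
pos 13: UAG -> STOP

Answer: AIRL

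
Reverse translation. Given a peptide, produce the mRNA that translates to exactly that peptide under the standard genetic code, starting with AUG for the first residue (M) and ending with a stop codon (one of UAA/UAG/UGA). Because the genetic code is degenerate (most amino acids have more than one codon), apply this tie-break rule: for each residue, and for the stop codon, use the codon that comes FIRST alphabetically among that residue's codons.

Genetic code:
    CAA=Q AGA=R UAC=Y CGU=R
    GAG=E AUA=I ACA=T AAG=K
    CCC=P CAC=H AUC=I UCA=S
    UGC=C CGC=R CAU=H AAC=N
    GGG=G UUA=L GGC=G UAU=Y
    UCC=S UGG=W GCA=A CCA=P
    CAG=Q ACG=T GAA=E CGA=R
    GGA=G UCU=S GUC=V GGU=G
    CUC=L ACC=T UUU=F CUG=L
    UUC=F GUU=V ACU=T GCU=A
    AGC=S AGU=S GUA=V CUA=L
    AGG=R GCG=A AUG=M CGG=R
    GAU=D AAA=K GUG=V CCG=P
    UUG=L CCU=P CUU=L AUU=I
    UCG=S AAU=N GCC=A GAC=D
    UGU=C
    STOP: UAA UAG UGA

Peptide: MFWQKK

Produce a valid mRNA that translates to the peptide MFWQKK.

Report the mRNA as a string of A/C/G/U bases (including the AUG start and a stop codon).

residue 1: M -> AUG (start codon)
residue 2: F codons sorted = UUC,UUU -> pick first = UUC
residue 3: W -> UGG (only codon)
residue 4: Q codons sorted = CAA,CAG -> pick first = CAA
residue 5: K codons sorted = AAA,AAG -> pick first = AAA
residue 6: K codons sorted = AAA,AAG -> pick first = AAA
terminator: stop codons sorted = UAA,UAG,UGA -> pick first = UAA

Answer: mRNA: AUGUUCUGGCAAAAAAAAUAA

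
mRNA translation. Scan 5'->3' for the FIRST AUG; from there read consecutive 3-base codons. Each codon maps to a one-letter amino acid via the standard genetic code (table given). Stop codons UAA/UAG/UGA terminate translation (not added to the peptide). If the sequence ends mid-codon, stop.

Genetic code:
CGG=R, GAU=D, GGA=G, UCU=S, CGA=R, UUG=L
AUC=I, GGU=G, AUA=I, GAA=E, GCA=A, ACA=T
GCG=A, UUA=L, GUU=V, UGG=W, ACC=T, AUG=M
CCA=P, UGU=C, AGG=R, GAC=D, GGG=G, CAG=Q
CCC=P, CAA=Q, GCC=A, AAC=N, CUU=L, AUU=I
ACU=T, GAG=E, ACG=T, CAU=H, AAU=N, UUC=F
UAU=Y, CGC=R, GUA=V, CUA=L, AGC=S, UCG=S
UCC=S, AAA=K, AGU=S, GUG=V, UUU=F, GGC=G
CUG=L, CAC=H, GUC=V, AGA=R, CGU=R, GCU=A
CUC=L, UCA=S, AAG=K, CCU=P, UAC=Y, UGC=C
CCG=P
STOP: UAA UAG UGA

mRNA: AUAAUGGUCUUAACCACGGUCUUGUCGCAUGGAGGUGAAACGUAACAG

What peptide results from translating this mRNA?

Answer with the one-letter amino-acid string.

start AUG at pos 3
pos 3: AUG -> M; peptide=M
pos 6: GUC -> V; peptide=MV
pos 9: UUA -> L; peptide=MVL
pos 12: ACC -> T; peptide=MVLT
pos 15: ACG -> T; peptide=MVLTT
pos 18: GUC -> V; peptide=MVLTTV
pos 21: UUG -> L; peptide=MVLTTVL
pos 24: UCG -> S; peptide=MVLTTVLS
pos 27: CAU -> H; peptide=MVLTTVLSH
pos 30: GGA -> G; peptide=MVLTTVLSHG
pos 33: GGU -> G; peptide=MVLTTVLSHGG
pos 36: GAA -> E; peptide=MVLTTVLSHGGE
pos 39: ACG -> T; peptide=MVLTTVLSHGGET
pos 42: UAA -> STOP

Answer: MVLTTVLSHGGET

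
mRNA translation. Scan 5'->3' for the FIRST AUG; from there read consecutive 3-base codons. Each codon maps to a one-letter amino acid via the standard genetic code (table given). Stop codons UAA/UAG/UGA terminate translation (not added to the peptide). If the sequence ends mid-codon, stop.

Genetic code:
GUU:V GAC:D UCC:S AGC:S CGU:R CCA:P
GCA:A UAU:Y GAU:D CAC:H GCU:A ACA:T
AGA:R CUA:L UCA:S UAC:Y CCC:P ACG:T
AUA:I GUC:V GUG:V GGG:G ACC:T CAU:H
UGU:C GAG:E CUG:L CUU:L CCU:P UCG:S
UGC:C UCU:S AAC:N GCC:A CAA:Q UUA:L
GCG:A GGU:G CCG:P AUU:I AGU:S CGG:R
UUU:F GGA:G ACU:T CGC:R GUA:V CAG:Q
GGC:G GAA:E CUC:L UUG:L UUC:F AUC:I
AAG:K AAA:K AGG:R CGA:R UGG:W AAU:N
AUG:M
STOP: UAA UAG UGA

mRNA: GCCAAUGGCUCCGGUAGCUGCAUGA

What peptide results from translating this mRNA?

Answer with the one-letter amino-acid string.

start AUG at pos 4
pos 4: AUG -> M; peptide=M
pos 7: GCU -> A; peptide=MA
pos 10: CCG -> P; peptide=MAP
pos 13: GUA -> V; peptide=MAPV
pos 16: GCU -> A; peptide=MAPVA
pos 19: GCA -> A; peptide=MAPVAA
pos 22: UGA -> STOP

Answer: MAPVAA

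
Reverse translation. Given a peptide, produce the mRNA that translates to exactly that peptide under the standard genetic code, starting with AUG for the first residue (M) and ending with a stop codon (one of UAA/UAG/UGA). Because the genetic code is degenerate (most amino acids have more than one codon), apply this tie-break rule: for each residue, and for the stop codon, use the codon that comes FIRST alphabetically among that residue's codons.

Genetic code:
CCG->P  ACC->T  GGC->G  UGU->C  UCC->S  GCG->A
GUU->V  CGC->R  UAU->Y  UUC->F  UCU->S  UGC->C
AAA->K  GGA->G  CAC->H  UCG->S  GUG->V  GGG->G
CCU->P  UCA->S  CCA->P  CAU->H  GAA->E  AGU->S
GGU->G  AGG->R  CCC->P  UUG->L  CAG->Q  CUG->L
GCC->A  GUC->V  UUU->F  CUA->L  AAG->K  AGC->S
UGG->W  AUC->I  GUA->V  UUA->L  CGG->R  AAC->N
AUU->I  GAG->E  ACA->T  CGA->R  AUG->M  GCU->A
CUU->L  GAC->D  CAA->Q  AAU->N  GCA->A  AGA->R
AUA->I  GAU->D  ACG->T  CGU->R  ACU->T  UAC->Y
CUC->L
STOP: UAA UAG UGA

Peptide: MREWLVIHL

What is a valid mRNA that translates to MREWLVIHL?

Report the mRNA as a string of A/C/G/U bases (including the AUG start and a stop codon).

Answer: mRNA: AUGAGAGAAUGGCUAGUAAUACACCUAUAA

Derivation:
residue 1: M -> AUG (start codon)
residue 2: R codons sorted = AGA,AGG,CGA,CGC,CGG,CGU -> pick first = AGA
residue 3: E codons sorted = GAA,GAG -> pick first = GAA
residue 4: W -> UGG (only codon)
residue 5: L codons sorted = CUA,CUC,CUG,CUU,UUA,UUG -> pick first = CUA
residue 6: V codons sorted = GUA,GUC,GUG,GUU -> pick first = GUA
residue 7: I codons sorted = AUA,AUC,AUU -> pick first = AUA
residue 8: H codons sorted = CAC,CAU -> pick first = CAC
residue 9: L codons sorted = CUA,CUC,CUG,CUU,UUA,UUG -> pick first = CUA
terminator: stop codons sorted = UAA,UAG,UGA -> pick first = UAA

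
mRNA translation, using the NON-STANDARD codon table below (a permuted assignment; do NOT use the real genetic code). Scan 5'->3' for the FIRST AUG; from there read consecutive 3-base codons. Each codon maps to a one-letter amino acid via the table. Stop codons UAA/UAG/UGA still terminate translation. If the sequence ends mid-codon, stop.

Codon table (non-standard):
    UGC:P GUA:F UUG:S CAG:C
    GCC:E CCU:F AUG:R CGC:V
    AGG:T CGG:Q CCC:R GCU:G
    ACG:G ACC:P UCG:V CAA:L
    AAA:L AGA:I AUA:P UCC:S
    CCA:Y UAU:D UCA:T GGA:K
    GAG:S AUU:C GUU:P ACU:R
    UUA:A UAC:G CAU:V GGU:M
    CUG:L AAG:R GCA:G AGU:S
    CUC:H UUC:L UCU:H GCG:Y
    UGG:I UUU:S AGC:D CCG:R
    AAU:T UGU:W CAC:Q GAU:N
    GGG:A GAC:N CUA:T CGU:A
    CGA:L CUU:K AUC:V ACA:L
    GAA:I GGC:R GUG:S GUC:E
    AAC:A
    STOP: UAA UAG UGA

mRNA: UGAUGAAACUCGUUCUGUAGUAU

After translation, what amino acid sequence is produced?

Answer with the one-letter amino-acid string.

Answer: RLHPL

Derivation:
start AUG at pos 2
pos 2: AUG -> R; peptide=R
pos 5: AAA -> L; peptide=RL
pos 8: CUC -> H; peptide=RLH
pos 11: GUU -> P; peptide=RLHP
pos 14: CUG -> L; peptide=RLHPL
pos 17: UAG -> STOP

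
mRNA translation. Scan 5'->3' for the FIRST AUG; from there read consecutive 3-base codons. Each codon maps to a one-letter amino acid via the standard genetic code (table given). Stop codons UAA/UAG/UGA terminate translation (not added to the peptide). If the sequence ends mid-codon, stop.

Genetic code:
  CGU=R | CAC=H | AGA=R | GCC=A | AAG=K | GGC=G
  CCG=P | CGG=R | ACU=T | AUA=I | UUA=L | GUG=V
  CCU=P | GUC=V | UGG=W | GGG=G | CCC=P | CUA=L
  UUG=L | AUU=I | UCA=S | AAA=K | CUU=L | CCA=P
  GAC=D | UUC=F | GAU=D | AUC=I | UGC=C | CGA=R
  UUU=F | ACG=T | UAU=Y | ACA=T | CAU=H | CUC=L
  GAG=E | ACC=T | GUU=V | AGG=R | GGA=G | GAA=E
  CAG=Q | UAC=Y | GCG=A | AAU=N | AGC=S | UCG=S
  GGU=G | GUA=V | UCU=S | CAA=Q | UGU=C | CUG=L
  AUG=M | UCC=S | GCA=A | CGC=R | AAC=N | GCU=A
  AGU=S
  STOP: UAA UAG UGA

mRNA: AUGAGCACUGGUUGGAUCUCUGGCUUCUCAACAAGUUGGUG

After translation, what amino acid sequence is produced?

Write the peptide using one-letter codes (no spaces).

Answer: MSTGWISGFSTSW

Derivation:
start AUG at pos 0
pos 0: AUG -> M; peptide=M
pos 3: AGC -> S; peptide=MS
pos 6: ACU -> T; peptide=MST
pos 9: GGU -> G; peptide=MSTG
pos 12: UGG -> W; peptide=MSTGW
pos 15: AUC -> I; peptide=MSTGWI
pos 18: UCU -> S; peptide=MSTGWIS
pos 21: GGC -> G; peptide=MSTGWISG
pos 24: UUC -> F; peptide=MSTGWISGF
pos 27: UCA -> S; peptide=MSTGWISGFS
pos 30: ACA -> T; peptide=MSTGWISGFST
pos 33: AGU -> S; peptide=MSTGWISGFSTS
pos 36: UGG -> W; peptide=MSTGWISGFSTSW
pos 39: only 2 nt remain (<3), stop (end of mRNA)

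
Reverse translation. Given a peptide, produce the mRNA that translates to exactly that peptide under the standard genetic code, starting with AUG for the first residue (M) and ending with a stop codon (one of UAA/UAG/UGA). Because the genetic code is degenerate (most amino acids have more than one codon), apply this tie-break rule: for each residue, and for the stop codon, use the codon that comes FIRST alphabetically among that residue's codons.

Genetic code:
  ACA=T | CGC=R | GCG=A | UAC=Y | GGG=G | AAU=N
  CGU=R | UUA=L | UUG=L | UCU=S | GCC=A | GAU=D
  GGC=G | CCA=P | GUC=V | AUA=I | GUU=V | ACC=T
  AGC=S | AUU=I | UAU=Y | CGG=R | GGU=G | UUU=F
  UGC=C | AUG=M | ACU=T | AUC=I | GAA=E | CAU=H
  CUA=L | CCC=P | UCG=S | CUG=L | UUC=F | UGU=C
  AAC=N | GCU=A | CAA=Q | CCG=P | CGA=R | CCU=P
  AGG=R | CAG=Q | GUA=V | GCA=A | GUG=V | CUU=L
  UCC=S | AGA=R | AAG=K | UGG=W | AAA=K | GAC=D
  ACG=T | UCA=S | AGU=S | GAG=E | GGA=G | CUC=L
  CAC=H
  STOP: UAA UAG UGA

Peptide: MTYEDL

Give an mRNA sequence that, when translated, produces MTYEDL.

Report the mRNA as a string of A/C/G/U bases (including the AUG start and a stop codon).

residue 1: M -> AUG (start codon)
residue 2: T codons sorted = ACA,ACC,ACG,ACU -> pick first = ACA
residue 3: Y codons sorted = UAC,UAU -> pick first = UAC
residue 4: E codons sorted = GAA,GAG -> pick first = GAA
residue 5: D codons sorted = GAC,GAU -> pick first = GAC
residue 6: L codons sorted = CUA,CUC,CUG,CUU,UUA,UUG -> pick first = CUA
terminator: stop codons sorted = UAA,UAG,UGA -> pick first = UAA

Answer: mRNA: AUGACAUACGAAGACCUAUAA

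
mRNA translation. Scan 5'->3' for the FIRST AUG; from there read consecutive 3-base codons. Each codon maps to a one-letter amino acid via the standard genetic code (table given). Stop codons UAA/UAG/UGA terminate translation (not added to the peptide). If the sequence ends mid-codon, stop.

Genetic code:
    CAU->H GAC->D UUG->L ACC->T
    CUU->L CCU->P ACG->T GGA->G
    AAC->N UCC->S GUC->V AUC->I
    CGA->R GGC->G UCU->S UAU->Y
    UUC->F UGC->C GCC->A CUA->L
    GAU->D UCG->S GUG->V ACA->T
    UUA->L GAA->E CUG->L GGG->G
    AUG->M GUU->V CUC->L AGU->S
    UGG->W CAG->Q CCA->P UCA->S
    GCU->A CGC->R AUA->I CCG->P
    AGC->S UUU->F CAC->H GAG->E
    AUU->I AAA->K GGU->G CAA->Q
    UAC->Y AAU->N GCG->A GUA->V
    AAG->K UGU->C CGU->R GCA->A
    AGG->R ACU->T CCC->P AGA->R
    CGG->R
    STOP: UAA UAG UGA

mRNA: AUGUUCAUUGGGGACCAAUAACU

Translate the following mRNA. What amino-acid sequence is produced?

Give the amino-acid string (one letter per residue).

start AUG at pos 0
pos 0: AUG -> M; peptide=M
pos 3: UUC -> F; peptide=MF
pos 6: AUU -> I; peptide=MFI
pos 9: GGG -> G; peptide=MFIG
pos 12: GAC -> D; peptide=MFIGD
pos 15: CAA -> Q; peptide=MFIGDQ
pos 18: UAA -> STOP

Answer: MFIGDQ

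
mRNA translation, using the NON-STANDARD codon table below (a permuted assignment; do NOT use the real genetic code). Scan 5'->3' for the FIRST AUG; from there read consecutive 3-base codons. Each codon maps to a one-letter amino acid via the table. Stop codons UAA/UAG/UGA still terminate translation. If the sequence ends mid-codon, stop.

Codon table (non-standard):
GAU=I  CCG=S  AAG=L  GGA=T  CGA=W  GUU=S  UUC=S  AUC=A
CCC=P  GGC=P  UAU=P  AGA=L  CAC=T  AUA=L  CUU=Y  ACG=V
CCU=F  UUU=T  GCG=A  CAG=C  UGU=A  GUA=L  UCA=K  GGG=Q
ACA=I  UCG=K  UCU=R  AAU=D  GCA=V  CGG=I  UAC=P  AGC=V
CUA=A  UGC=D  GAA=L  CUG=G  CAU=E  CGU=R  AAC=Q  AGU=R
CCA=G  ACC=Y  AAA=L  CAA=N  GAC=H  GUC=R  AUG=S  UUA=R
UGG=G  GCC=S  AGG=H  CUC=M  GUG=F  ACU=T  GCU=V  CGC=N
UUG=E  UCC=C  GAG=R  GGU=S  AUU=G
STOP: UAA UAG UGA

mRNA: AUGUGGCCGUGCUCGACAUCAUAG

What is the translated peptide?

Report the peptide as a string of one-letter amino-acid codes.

Answer: SGSDKIK

Derivation:
start AUG at pos 0
pos 0: AUG -> S; peptide=S
pos 3: UGG -> G; peptide=SG
pos 6: CCG -> S; peptide=SGS
pos 9: UGC -> D; peptide=SGSD
pos 12: UCG -> K; peptide=SGSDK
pos 15: ACA -> I; peptide=SGSDKI
pos 18: UCA -> K; peptide=SGSDKIK
pos 21: UAG -> STOP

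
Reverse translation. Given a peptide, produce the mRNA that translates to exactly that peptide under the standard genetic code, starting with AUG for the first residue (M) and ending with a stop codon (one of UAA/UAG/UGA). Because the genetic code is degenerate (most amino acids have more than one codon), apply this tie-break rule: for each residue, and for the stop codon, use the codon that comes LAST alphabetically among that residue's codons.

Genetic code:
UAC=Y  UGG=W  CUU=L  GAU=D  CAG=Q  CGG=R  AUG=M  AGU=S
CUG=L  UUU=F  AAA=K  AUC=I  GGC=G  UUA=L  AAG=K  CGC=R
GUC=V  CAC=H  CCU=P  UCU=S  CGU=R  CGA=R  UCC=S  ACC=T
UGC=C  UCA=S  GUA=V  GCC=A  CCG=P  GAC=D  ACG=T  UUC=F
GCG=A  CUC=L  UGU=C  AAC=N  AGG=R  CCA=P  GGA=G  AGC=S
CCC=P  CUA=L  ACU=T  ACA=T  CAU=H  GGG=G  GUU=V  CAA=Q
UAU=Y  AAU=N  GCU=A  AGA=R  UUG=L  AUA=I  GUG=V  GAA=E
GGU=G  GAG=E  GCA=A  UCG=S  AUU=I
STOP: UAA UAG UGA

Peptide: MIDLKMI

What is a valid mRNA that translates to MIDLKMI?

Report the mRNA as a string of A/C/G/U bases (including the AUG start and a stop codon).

residue 1: M -> AUG (start codon)
residue 2: I codons sorted = AUA,AUC,AUU -> pick last = AUU
residue 3: D codons sorted = GAC,GAU -> pick last = GAU
residue 4: L codons sorted = CUA,CUC,CUG,CUU,UUA,UUG -> pick last = UUG
residue 5: K codons sorted = AAA,AAG -> pick last = AAG
residue 6: M -> AUG (only codon)
residue 7: I codons sorted = AUA,AUC,AUU -> pick last = AUU
terminator: stop codons sorted = UAA,UAG,UGA -> pick last = UGA

Answer: mRNA: AUGAUUGAUUUGAAGAUGAUUUGA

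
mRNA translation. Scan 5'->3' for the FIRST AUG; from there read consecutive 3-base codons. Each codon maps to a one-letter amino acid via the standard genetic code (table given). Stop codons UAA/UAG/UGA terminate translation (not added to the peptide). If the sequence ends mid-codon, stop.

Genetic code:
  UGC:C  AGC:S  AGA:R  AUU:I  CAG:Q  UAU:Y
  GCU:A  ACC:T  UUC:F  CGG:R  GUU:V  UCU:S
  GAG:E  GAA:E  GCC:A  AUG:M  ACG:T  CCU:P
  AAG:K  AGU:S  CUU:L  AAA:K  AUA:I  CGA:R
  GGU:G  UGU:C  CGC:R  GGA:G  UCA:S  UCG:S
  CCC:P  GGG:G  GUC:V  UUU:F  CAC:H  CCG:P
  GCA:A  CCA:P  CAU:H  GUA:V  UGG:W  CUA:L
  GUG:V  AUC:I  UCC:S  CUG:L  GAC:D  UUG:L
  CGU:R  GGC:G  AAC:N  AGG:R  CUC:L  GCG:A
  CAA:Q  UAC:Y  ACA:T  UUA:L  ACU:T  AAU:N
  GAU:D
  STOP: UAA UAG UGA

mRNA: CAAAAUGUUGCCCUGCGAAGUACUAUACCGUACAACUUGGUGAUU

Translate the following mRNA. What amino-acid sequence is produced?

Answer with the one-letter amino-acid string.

start AUG at pos 4
pos 4: AUG -> M; peptide=M
pos 7: UUG -> L; peptide=ML
pos 10: CCC -> P; peptide=MLP
pos 13: UGC -> C; peptide=MLPC
pos 16: GAA -> E; peptide=MLPCE
pos 19: GUA -> V; peptide=MLPCEV
pos 22: CUA -> L; peptide=MLPCEVL
pos 25: UAC -> Y; peptide=MLPCEVLY
pos 28: CGU -> R; peptide=MLPCEVLYR
pos 31: ACA -> T; peptide=MLPCEVLYRT
pos 34: ACU -> T; peptide=MLPCEVLYRTT
pos 37: UGG -> W; peptide=MLPCEVLYRTTW
pos 40: UGA -> STOP

Answer: MLPCEVLYRTTW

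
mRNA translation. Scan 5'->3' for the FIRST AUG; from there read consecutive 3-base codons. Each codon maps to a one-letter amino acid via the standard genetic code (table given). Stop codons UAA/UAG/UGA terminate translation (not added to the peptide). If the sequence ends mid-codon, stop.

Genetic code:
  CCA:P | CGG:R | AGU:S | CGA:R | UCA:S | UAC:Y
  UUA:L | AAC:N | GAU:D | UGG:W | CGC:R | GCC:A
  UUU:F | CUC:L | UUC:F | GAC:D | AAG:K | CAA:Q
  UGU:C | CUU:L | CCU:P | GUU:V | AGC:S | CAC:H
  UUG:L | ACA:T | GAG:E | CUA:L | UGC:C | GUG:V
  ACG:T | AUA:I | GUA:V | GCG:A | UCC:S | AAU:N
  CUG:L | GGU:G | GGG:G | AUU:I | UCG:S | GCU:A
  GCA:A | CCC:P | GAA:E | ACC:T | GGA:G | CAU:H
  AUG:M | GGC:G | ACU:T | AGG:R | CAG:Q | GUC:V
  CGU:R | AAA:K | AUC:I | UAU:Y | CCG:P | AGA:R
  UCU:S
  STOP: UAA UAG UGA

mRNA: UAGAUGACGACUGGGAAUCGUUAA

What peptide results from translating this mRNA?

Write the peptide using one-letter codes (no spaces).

Answer: MTTGNR

Derivation:
start AUG at pos 3
pos 3: AUG -> M; peptide=M
pos 6: ACG -> T; peptide=MT
pos 9: ACU -> T; peptide=MTT
pos 12: GGG -> G; peptide=MTTG
pos 15: AAU -> N; peptide=MTTGN
pos 18: CGU -> R; peptide=MTTGNR
pos 21: UAA -> STOP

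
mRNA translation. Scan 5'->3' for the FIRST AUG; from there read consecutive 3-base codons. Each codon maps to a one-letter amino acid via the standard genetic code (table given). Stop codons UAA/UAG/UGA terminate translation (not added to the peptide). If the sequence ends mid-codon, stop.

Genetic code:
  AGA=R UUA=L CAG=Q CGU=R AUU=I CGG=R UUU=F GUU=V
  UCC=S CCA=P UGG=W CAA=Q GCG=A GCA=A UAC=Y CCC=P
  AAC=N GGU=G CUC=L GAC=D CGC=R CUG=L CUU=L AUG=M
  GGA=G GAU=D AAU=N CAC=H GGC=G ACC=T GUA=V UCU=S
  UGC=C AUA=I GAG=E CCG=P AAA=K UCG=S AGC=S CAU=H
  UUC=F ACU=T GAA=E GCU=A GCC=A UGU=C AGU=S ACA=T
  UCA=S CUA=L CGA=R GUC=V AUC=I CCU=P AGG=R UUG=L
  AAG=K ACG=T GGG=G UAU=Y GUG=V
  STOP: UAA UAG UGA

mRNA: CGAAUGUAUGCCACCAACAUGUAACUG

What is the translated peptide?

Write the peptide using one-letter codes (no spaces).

Answer: MYATNM

Derivation:
start AUG at pos 3
pos 3: AUG -> M; peptide=M
pos 6: UAU -> Y; peptide=MY
pos 9: GCC -> A; peptide=MYA
pos 12: ACC -> T; peptide=MYAT
pos 15: AAC -> N; peptide=MYATN
pos 18: AUG -> M; peptide=MYATNM
pos 21: UAA -> STOP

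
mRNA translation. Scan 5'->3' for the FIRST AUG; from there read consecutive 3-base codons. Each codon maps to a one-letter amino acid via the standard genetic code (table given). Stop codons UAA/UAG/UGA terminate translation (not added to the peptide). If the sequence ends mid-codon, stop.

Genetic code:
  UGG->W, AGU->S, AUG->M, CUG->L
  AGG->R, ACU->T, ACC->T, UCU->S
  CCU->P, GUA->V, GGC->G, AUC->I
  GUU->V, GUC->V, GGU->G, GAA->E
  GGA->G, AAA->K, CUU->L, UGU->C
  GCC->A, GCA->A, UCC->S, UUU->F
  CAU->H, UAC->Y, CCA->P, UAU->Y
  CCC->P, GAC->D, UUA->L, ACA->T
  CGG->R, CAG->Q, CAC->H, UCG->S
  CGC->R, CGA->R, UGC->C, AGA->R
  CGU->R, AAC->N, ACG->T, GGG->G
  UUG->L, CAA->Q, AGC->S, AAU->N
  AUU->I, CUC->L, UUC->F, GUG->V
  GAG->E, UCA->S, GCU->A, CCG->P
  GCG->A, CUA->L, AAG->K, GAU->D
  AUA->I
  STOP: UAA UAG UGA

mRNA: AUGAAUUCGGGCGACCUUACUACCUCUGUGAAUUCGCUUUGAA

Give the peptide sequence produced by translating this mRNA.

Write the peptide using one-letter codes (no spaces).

Answer: MNSGDLTTSVNSL

Derivation:
start AUG at pos 0
pos 0: AUG -> M; peptide=M
pos 3: AAU -> N; peptide=MN
pos 6: UCG -> S; peptide=MNS
pos 9: GGC -> G; peptide=MNSG
pos 12: GAC -> D; peptide=MNSGD
pos 15: CUU -> L; peptide=MNSGDL
pos 18: ACU -> T; peptide=MNSGDLT
pos 21: ACC -> T; peptide=MNSGDLTT
pos 24: UCU -> S; peptide=MNSGDLTTS
pos 27: GUG -> V; peptide=MNSGDLTTSV
pos 30: AAU -> N; peptide=MNSGDLTTSVN
pos 33: UCG -> S; peptide=MNSGDLTTSVNS
pos 36: CUU -> L; peptide=MNSGDLTTSVNSL
pos 39: UGA -> STOP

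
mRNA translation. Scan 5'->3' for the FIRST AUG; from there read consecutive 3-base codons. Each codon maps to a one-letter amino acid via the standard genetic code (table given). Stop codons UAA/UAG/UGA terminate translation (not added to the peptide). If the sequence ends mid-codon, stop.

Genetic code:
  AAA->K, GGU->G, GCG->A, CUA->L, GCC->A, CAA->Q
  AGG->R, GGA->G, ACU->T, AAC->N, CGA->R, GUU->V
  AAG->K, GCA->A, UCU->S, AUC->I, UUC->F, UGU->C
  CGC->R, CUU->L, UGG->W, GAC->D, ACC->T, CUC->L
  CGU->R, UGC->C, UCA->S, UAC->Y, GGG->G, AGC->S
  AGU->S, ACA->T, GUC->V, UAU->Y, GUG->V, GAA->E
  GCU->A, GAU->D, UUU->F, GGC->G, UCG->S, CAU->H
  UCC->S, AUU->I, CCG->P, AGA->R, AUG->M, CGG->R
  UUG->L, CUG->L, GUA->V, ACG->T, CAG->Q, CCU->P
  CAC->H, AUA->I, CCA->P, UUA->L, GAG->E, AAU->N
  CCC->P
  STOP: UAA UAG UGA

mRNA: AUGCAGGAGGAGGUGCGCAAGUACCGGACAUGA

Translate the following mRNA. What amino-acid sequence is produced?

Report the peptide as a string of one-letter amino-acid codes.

Answer: MQEEVRKYRT

Derivation:
start AUG at pos 0
pos 0: AUG -> M; peptide=M
pos 3: CAG -> Q; peptide=MQ
pos 6: GAG -> E; peptide=MQE
pos 9: GAG -> E; peptide=MQEE
pos 12: GUG -> V; peptide=MQEEV
pos 15: CGC -> R; peptide=MQEEVR
pos 18: AAG -> K; peptide=MQEEVRK
pos 21: UAC -> Y; peptide=MQEEVRKY
pos 24: CGG -> R; peptide=MQEEVRKYR
pos 27: ACA -> T; peptide=MQEEVRKYRT
pos 30: UGA -> STOP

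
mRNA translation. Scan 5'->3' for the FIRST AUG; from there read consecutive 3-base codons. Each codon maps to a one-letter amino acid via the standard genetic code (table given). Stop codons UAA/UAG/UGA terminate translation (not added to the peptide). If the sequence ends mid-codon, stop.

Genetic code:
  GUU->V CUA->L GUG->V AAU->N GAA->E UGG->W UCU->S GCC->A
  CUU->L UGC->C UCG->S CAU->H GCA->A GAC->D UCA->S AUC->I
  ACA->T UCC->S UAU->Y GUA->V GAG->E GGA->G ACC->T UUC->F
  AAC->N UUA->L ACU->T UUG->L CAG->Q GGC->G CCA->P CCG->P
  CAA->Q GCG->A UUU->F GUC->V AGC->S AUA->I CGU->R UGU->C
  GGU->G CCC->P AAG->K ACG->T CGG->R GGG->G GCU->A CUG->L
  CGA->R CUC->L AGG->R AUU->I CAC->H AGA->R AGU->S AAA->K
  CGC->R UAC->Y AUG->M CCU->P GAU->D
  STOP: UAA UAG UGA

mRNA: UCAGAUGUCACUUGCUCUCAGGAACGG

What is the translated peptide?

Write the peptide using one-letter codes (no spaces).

start AUG at pos 4
pos 4: AUG -> M; peptide=M
pos 7: UCA -> S; peptide=MS
pos 10: CUU -> L; peptide=MSL
pos 13: GCU -> A; peptide=MSLA
pos 16: CUC -> L; peptide=MSLAL
pos 19: AGG -> R; peptide=MSLALR
pos 22: AAC -> N; peptide=MSLALRN
pos 25: only 2 nt remain (<3), stop (end of mRNA)

Answer: MSLALRN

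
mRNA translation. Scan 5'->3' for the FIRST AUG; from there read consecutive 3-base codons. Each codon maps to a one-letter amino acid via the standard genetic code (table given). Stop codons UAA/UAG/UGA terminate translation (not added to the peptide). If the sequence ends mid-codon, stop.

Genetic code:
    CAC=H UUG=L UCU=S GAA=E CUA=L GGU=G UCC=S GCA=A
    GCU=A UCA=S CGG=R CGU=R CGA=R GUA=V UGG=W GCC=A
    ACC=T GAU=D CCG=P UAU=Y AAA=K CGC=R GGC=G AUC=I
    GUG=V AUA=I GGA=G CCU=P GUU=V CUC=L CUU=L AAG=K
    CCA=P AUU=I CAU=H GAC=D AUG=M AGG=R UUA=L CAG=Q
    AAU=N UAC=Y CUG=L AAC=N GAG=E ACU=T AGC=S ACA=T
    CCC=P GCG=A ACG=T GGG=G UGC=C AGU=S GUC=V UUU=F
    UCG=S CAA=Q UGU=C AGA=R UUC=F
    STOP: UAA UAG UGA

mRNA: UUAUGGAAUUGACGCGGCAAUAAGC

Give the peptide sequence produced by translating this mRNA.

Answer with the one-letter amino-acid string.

start AUG at pos 2
pos 2: AUG -> M; peptide=M
pos 5: GAA -> E; peptide=ME
pos 8: UUG -> L; peptide=MEL
pos 11: ACG -> T; peptide=MELT
pos 14: CGG -> R; peptide=MELTR
pos 17: CAA -> Q; peptide=MELTRQ
pos 20: UAA -> STOP

Answer: MELTRQ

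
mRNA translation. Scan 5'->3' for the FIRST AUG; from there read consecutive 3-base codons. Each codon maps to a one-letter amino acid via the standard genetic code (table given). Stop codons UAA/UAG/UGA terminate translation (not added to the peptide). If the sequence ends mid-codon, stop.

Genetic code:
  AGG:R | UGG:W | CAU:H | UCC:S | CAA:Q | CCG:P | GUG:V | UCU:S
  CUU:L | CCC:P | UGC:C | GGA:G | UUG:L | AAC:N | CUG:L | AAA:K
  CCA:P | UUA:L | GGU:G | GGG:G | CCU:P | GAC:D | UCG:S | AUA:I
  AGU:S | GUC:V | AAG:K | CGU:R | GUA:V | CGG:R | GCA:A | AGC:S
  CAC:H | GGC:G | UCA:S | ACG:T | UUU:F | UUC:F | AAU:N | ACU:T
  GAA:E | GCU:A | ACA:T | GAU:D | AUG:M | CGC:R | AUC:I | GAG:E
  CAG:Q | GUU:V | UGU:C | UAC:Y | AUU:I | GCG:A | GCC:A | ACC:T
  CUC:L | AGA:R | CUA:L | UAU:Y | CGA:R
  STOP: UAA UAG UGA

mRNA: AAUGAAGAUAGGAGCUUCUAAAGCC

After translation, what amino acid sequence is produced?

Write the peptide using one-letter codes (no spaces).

Answer: MKIGASKA

Derivation:
start AUG at pos 1
pos 1: AUG -> M; peptide=M
pos 4: AAG -> K; peptide=MK
pos 7: AUA -> I; peptide=MKI
pos 10: GGA -> G; peptide=MKIG
pos 13: GCU -> A; peptide=MKIGA
pos 16: UCU -> S; peptide=MKIGAS
pos 19: AAA -> K; peptide=MKIGASK
pos 22: GCC -> A; peptide=MKIGASKA
pos 25: only 0 nt remain (<3), stop (end of mRNA)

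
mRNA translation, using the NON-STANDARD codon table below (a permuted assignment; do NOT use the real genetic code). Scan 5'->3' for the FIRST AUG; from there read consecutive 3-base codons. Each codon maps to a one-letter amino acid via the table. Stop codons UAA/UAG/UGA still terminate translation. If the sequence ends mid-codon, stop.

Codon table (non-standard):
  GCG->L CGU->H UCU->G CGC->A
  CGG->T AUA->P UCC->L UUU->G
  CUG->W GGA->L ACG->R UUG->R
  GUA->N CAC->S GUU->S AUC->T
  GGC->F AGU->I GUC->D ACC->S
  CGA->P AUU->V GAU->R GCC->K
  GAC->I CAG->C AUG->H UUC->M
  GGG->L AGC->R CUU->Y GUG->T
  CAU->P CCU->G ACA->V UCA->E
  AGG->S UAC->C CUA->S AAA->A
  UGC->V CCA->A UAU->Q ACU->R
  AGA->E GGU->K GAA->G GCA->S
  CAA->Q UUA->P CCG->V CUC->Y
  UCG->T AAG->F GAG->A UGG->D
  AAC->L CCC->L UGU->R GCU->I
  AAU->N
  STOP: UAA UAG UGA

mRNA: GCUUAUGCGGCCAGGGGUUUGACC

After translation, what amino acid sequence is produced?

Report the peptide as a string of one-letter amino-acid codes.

Answer: HTALS

Derivation:
start AUG at pos 4
pos 4: AUG -> H; peptide=H
pos 7: CGG -> T; peptide=HT
pos 10: CCA -> A; peptide=HTA
pos 13: GGG -> L; peptide=HTAL
pos 16: GUU -> S; peptide=HTALS
pos 19: UGA -> STOP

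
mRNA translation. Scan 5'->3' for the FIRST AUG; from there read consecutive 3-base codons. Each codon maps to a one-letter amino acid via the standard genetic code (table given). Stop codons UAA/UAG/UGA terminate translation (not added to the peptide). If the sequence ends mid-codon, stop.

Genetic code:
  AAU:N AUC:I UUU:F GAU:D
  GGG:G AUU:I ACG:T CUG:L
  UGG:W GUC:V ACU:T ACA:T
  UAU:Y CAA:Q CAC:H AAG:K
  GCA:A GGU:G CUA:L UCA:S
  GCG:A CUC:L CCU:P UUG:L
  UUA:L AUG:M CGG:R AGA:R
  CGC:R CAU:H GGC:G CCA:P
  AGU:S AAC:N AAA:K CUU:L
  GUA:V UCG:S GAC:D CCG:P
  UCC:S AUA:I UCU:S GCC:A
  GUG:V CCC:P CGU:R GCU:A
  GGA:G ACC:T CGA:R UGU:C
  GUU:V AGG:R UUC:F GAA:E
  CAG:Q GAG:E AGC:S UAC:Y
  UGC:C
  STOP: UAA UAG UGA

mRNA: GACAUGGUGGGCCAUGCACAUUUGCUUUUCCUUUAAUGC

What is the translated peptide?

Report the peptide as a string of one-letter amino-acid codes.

start AUG at pos 3
pos 3: AUG -> M; peptide=M
pos 6: GUG -> V; peptide=MV
pos 9: GGC -> G; peptide=MVG
pos 12: CAU -> H; peptide=MVGH
pos 15: GCA -> A; peptide=MVGHA
pos 18: CAU -> H; peptide=MVGHAH
pos 21: UUG -> L; peptide=MVGHAHL
pos 24: CUU -> L; peptide=MVGHAHLL
pos 27: UUC -> F; peptide=MVGHAHLLF
pos 30: CUU -> L; peptide=MVGHAHLLFL
pos 33: UAA -> STOP

Answer: MVGHAHLLFL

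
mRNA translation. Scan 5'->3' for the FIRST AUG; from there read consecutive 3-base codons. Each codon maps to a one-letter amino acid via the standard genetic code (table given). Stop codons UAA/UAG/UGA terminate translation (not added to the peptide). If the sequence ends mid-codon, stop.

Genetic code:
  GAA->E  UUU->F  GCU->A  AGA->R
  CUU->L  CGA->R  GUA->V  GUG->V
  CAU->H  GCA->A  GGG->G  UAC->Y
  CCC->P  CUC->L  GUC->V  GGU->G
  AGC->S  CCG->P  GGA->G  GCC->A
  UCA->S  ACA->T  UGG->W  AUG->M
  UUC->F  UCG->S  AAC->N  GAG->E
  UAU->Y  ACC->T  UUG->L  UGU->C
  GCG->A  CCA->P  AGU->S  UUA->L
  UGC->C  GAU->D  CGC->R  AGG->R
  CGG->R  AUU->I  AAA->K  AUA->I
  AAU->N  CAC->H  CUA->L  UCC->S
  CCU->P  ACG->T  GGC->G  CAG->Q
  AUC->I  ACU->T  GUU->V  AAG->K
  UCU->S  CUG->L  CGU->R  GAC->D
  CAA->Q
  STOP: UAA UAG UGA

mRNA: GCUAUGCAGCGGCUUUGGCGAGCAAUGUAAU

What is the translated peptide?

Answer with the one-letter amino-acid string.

Answer: MQRLWRAM

Derivation:
start AUG at pos 3
pos 3: AUG -> M; peptide=M
pos 6: CAG -> Q; peptide=MQ
pos 9: CGG -> R; peptide=MQR
pos 12: CUU -> L; peptide=MQRL
pos 15: UGG -> W; peptide=MQRLW
pos 18: CGA -> R; peptide=MQRLWR
pos 21: GCA -> A; peptide=MQRLWRA
pos 24: AUG -> M; peptide=MQRLWRAM
pos 27: UAA -> STOP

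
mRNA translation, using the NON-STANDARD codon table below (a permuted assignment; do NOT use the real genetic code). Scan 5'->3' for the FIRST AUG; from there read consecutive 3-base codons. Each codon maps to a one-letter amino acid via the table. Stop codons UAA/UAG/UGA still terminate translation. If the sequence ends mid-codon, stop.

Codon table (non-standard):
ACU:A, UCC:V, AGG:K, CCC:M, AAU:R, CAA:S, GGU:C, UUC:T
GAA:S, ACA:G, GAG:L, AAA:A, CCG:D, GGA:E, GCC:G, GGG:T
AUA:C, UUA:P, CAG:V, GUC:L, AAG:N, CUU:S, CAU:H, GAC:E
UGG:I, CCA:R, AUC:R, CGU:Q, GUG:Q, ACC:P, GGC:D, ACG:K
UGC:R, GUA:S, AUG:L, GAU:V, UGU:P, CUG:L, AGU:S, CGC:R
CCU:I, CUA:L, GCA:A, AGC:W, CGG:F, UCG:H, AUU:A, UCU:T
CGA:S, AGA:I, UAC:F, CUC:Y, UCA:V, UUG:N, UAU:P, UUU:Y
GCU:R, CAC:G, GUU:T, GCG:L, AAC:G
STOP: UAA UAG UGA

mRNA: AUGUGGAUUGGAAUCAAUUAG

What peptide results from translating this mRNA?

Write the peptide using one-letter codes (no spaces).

Answer: LIAERR

Derivation:
start AUG at pos 0
pos 0: AUG -> L; peptide=L
pos 3: UGG -> I; peptide=LI
pos 6: AUU -> A; peptide=LIA
pos 9: GGA -> E; peptide=LIAE
pos 12: AUC -> R; peptide=LIAER
pos 15: AAU -> R; peptide=LIAERR
pos 18: UAG -> STOP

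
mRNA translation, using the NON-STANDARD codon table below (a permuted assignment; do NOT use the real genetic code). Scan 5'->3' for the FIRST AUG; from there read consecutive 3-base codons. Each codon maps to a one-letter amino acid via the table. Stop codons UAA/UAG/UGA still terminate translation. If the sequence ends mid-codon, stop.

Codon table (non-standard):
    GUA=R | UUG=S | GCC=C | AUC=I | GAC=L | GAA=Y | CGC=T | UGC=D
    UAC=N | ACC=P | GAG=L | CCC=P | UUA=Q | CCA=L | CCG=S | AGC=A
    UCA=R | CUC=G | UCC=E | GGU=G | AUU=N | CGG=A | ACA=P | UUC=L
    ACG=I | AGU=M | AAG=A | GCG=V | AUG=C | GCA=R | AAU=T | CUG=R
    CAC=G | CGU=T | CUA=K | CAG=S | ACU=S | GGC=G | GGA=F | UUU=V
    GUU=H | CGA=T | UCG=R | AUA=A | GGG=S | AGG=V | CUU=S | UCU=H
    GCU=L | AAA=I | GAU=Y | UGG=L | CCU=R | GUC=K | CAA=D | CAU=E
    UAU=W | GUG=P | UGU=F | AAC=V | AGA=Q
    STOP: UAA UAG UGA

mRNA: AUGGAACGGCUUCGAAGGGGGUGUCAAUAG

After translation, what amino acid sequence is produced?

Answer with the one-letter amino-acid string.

Answer: CYASTVSFD

Derivation:
start AUG at pos 0
pos 0: AUG -> C; peptide=C
pos 3: GAA -> Y; peptide=CY
pos 6: CGG -> A; peptide=CYA
pos 9: CUU -> S; peptide=CYAS
pos 12: CGA -> T; peptide=CYAST
pos 15: AGG -> V; peptide=CYASTV
pos 18: GGG -> S; peptide=CYASTVS
pos 21: UGU -> F; peptide=CYASTVSF
pos 24: CAA -> D; peptide=CYASTVSFD
pos 27: UAG -> STOP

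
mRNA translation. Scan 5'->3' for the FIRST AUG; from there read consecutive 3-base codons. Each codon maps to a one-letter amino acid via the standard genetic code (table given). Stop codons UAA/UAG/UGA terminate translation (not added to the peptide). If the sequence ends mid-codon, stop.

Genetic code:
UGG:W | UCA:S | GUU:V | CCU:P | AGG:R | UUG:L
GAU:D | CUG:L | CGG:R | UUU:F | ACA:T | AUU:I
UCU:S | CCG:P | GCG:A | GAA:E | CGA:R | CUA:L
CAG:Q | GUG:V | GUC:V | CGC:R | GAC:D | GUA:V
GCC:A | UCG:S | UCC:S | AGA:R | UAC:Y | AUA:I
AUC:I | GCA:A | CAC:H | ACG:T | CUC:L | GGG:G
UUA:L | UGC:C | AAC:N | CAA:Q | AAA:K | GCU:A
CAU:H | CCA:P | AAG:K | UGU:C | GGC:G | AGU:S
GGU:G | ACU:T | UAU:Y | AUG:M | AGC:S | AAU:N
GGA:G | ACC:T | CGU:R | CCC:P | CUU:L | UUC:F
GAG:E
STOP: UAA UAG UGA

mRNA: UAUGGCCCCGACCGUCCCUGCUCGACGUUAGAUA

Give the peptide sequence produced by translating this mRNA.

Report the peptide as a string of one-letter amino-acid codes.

start AUG at pos 1
pos 1: AUG -> M; peptide=M
pos 4: GCC -> A; peptide=MA
pos 7: CCG -> P; peptide=MAP
pos 10: ACC -> T; peptide=MAPT
pos 13: GUC -> V; peptide=MAPTV
pos 16: CCU -> P; peptide=MAPTVP
pos 19: GCU -> A; peptide=MAPTVPA
pos 22: CGA -> R; peptide=MAPTVPAR
pos 25: CGU -> R; peptide=MAPTVPARR
pos 28: UAG -> STOP

Answer: MAPTVPARR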